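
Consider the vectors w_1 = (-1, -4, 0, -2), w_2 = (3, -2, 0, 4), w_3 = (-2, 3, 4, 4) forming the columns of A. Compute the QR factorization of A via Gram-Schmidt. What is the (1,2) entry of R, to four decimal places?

w_1 = (-1, -4, 0, -2); ‖w_1‖ = 4.5826, so q_1 = (-0.2182, -0.8729, 0.0000, -0.4364).
r_{12} = q_1·w_2 = -0.6547.

r_{12} = -0.6547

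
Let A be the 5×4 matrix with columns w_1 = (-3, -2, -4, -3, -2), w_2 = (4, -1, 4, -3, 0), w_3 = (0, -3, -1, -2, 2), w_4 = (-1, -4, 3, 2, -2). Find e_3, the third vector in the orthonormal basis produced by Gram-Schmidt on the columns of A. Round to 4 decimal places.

e_3 = (0.0219, -0.5590, -0.1529, 0.0116, 0.8146)

e_1 = w_1/‖w_1‖ = (-3, -2, -4, -3, -2)/6.4807 = (-0.4629, -0.3086, -0.6172, -0.4629, -0.3086).
r_{12} = e_1·w_2 = -2.6232.
u_2 = w_2 + 2.6232·e_1 = (2.7857, -1.8095, 2.3810, -4.2143, -0.8095).
‖u_2‖ = 5.9261, so e_2 = (0.4701, -0.3053, 0.4018, -0.7111, -0.1366).
r_{13} = e_1·w_3 = 1.8516; r_{23} = e_2·w_3 = 1.6633.
u_3 = w_3 − 1.8516·e_1 − 1.6633·e_2 = (0.0753, -1.9207, -0.5254, 0.0400, 2.7986).
‖u_3‖ = 3.4358, so e_3 = (0.0219, -0.5590, -0.1529, 0.0116, 0.8146).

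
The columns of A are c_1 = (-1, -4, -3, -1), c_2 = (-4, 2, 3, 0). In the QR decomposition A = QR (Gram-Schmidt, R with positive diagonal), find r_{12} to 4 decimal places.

q_1 = c_1/‖c_1‖ = (-1, -4, -3, -1)/5.1962 = (-0.1925, -0.7698, -0.5774, -0.1925).
r_{12} = q_1·c_2 = -2.5019.

r_{12} = -2.5019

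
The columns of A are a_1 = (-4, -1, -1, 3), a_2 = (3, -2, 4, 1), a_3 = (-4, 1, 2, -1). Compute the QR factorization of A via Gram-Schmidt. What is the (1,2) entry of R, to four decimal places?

r_{12} = -2.1170

e_1 = a_1/‖a_1‖ = (-4, -1, -1, 3)/5.1962 = (-0.7698, -0.1925, -0.1925, 0.5774).
r_{12} = e_1·a_2 = -2.1170.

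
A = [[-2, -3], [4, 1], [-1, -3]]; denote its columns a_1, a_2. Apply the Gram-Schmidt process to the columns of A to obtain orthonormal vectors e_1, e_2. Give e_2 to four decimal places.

e_1 = a_1/‖a_1‖ = (-2, 4, -1)/4.5826 = (-0.4364, 0.8729, -0.2182).
r_{12} = e_1·a_2 = 2.8368.
u_2 = a_2 − 2.8368·e_1 = (-1.7619, -1.4762, -2.3810).
‖u_2‖ = 3.3094, so e_2 = (-0.5324, -0.4461, -0.7194).

e_2 = (-0.5324, -0.4461, -0.7194)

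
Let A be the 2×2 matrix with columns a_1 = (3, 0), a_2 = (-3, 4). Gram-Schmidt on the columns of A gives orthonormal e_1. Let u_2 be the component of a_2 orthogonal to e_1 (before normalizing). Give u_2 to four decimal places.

a_1 = (3, 0); ‖a_1‖ = 3.0000, so e_1 = (1.0000, 0.0000).
e_1·a_2 = 1.0000·(-3) + 0.0000·4 = -3.0000.
u_2 = a_2 + 3.0000·e_1 = (0.0000, 4.0000).

u_2 = (0.0000, 4.0000)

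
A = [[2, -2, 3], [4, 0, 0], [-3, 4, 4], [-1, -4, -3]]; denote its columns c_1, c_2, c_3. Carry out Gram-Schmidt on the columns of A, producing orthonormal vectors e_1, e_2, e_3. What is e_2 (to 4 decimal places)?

e_1 = c_1/‖c_1‖ = (2, 4, -3, -1)/5.4772 = (0.3651, 0.7303, -0.5477, -0.1826).
r_{12} = e_1·c_2 = -2.1909.
u_2 = c_2 + 2.1909·e_1 = (-1.2000, 1.6000, 2.8000, -4.4000).
‖u_2‖ = 5.5857, so e_2 = (-0.2148, 0.2864, 0.5013, -0.7877).

e_2 = (-0.2148, 0.2864, 0.5013, -0.7877)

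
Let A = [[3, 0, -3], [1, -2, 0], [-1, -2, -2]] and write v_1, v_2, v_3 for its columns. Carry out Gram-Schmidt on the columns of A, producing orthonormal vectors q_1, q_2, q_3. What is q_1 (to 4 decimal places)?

v_1 = (3, 1, -1); ‖v_1‖ = 3.3166, so q_1 = (0.9045, 0.3015, -0.3015).

q_1 = (0.9045, 0.3015, -0.3015)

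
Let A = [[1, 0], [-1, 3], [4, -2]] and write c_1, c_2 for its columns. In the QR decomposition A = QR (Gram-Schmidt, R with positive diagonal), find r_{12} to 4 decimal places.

r_{12} = -2.5927

c_1 = (1, -1, 4); ‖c_1‖ = 4.2426, so e_1 = (0.2357, -0.2357, 0.9428).
r_{12} = e_1·c_2 = -2.5927.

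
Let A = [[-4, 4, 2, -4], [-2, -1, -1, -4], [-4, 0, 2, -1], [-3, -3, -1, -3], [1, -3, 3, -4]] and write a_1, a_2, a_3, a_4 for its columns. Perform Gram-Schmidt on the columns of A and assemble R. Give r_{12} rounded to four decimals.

q_1 = a_1/‖a_1‖ = (-4, -2, -4, -3, 1)/6.7823 = (-0.5898, -0.2949, -0.5898, -0.4423, 0.1474).
r_{12} = q_1·a_2 = -1.1795.

r_{12} = -1.1795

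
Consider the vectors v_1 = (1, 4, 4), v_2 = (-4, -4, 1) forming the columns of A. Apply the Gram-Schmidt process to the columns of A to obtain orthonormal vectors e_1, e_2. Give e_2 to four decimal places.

v_1 = (1, 4, 4); ‖v_1‖ = 5.7446, so e_1 = (0.1741, 0.6963, 0.6963).
e_1·v_2 = 0.1741·(-4) + 0.6963·(-4) + 0.6963·1 = -2.7852.
u_2 = v_2 + 2.7852·e_1 = (-3.5152, -2.0606, 2.9394).
‖u_2‖ = 5.0242, so e_2 = (-0.6996, -0.4101, 0.5850).

e_2 = (-0.6996, -0.4101, 0.5850)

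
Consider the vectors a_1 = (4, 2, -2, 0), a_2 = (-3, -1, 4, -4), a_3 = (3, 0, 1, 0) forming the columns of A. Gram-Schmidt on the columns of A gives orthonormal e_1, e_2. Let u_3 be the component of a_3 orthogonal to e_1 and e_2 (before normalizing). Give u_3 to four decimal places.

a_1 = (4, 2, -2, 0); ‖a_1‖ = 4.8990, so e_1 = (0.8165, 0.4082, -0.4082, 0.0000).
e_1·a_2 = 0.8165·(-3) + 0.4082·(-1) + (-0.4082)·4 + 0.0000·(-4) = -4.4907.
u_2 = a_2 + 4.4907·e_1 = (0.6667, 0.8333, 2.1667, -4.0000).
‖u_2‖ = 4.6726, so e_2 = (0.1427, 0.1783, 0.4637, -0.8561).
e_1·a_3 = 0.8165·3 + 0.4082·0 + (-0.4082)·1 + 0.0000·0 = 2.0412; e_2·a_3 = 0.1427·3 + 0.1783·0 + 0.4637·1 + (-0.8561)·0 = 0.8917.
u_3 = a_3 − 2.0412·e_1 − 0.8917·e_2 = (1.2061, -0.9924, 1.4198, 0.7634).

u_3 = (1.2061, -0.9924, 1.4198, 0.7634)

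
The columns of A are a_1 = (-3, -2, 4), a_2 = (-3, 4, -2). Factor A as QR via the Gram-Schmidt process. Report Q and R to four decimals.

Q = [[-0.5571, -0.7126], [-0.3714, 0.6730], [0.7428, -0.1980]], R = [[5.3852, -1.2999], [0.0000, 5.2259]]

a_1 = (-3, -2, 4); ‖a_1‖ = 5.3852, so e_1 = (-0.5571, -0.3714, 0.7428).
e_1·a_2 = (-0.5571)·(-3) + (-0.3714)·4 + 0.7428·(-2) = -1.2999.
u_2 = a_2 + 1.2999·e_1 = (-3.7241, 3.5172, -1.0345).
‖u_2‖ = 5.2259, so e_2 = (-0.7126, 0.6730, -0.1980).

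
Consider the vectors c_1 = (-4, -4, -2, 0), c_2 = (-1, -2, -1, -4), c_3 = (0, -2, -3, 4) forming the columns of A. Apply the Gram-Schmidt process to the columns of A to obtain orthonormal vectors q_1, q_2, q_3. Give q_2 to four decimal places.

q_2 = (0.1365, -0.1092, -0.0546, -0.9831)

c_1 = (-4, -4, -2, 0); ‖c_1‖ = 6.0000, so q_1 = (-0.6667, -0.6667, -0.3333, 0.0000).
q_1·c_2 = (-0.6667)·(-1) + (-0.6667)·(-2) + (-0.3333)·(-1) + 0.0000·(-4) = 2.3333.
u_2 = c_2 − 2.3333·q_1 = (0.5556, -0.4444, -0.2222, -4.0000).
‖u_2‖ = 4.0689, so q_2 = (0.1365, -0.1092, -0.0546, -0.9831).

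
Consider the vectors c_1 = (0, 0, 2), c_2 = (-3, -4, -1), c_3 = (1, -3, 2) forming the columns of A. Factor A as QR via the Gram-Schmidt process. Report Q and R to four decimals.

Q = [[0.0000, -0.6000, 0.8000], [0.0000, -0.8000, -0.6000], [1.0000, 0.0000, 0.0000]], R = [[2.0000, -1.0000, 2.0000], [0.0000, 5.0000, 1.8000], [0.0000, 0.0000, 2.6000]]

c_1 = (0, 0, 2); ‖c_1‖ = 2.0000, so e_1 = (0.0000, 0.0000, 1.0000).
e_1·c_2 = 0.0000·(-3) + 0.0000·(-4) + 1.0000·(-1) = -1.0000.
u_2 = c_2 + 1.0000·e_1 = (-3.0000, -4.0000, 0.0000).
‖u_2‖ = 5.0000, so e_2 = (-0.6000, -0.8000, 0.0000).
e_1·c_3 = 0.0000·1 + 0.0000·(-3) + 1.0000·2 = 2.0000; e_2·c_3 = (-0.6000)·1 + (-0.8000)·(-3) + 0.0000·2 = 1.8000.
u_3 = c_3 − 2.0000·e_1 − 1.8000·e_2 = (2.0800, -1.5600, 0.0000).
‖u_3‖ = 2.6000, so e_3 = (0.8000, -0.6000, 0.0000).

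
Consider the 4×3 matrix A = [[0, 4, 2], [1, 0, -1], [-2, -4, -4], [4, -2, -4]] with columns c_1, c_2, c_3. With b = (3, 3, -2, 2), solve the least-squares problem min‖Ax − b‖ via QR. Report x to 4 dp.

x = (0.2770, 1.3514, -1.0203)

q_1 = c_1/‖c_1‖ = (0, 1, -2, 4)/4.5826 = (0.0000, 0.2182, -0.4364, 0.8729).
r_{12} = q_1·c_2 = 0.0000.
u_2 = c_2 + 0.0000·q_1 = (4.0000, 0.0000, -4.0000, -2.0000).
‖u_2‖ = 6.0000, so q_2 = (0.6667, 0.0000, -0.6667, -0.3333).
r_{13} = q_1·c_3 = -1.9640; r_{23} = q_2·c_3 = 5.3333.
u_3 = c_3 + 1.9640·q_1 − 5.3333·q_2 = (-1.5556, -0.5714, -1.3016, -0.5079).
‖u_3‖ = 2.1676, so q_3 = (-0.7176, -0.2636, -0.6005, -0.2343).
Qᵀb = (3.2733, 2.6667, -2.2115).
Back-substitute: x_3 = -2.2115/2.1676 = -1.0203.
x_2 = (2.6667 − 5.3333·(-1.0203))/6.0000 = 1.3514.
x_1 = (3.2733 + 0.0000·1.3514 + 1.9640·(-1.0203))/4.5826 = 0.2770.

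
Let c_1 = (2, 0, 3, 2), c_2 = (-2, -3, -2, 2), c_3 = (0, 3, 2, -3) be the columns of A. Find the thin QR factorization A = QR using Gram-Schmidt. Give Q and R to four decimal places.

Q = [[0.4851, -0.2978, -0.7671], [0.0000, -0.6904, -0.0110], [0.7276, -0.2166, 0.6203], [0.4851, 0.6227, -0.1633]], R = [[4.1231, -1.4552, 0.0000], [0.0000, 4.3454, -4.3725], [0.0000, 0.0000, 1.6975]]

c_1 = (2, 0, 3, 2); ‖c_1‖ = 4.1231, so q_1 = (0.4851, 0.0000, 0.7276, 0.4851).
q_1·c_2 = 0.4851·(-2) + 0.0000·(-3) + 0.7276·(-2) + 0.4851·2 = -1.4552.
u_2 = c_2 + 1.4552·q_1 = (-1.2941, -3.0000, -0.9412, 2.7059).
‖u_2‖ = 4.3454, so q_2 = (-0.2978, -0.6904, -0.2166, 0.6227).
q_1·c_3 = 0.4851·0 + 0.0000·3 + 0.7276·2 + 0.4851·(-3) = 0.0000; q_2·c_3 = (-0.2978)·0 + (-0.6904)·3 + (-0.2166)·2 + 0.6227·(-3) = -4.3725.
u_3 = c_3 + 0.0000·q_1 + 4.3725·q_2 = (-1.3022, -0.0187, 1.0530, -0.2773).
‖u_3‖ = 1.6975, so q_3 = (-0.7671, -0.0110, 0.6203, -0.1633).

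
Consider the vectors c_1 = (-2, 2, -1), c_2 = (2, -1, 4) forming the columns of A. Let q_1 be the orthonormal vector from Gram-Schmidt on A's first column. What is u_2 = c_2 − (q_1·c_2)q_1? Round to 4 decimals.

q_1 = c_1/‖c_1‖ = (-2, 2, -1)/3.0000 = (-0.6667, 0.6667, -0.3333).
r_{12} = q_1·c_2 = -3.3333.
u_2 = c_2 + 3.3333·q_1 = (-0.2222, 1.2222, 2.8889).

u_2 = (-0.2222, 1.2222, 2.8889)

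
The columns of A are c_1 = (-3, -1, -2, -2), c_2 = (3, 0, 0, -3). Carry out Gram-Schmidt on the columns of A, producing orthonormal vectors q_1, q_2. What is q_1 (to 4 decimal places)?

q_1 = (-0.7071, -0.2357, -0.4714, -0.4714)

c_1 = (-3, -1, -2, -2); ‖c_1‖ = 4.2426, so q_1 = (-0.7071, -0.2357, -0.4714, -0.4714).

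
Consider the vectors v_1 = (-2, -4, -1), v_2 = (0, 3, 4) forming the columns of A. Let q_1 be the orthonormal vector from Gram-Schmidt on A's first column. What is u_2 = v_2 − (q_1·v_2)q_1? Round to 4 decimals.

v_1 = (-2, -4, -1); ‖v_1‖ = 4.5826, so q_1 = (-0.4364, -0.8729, -0.2182).
q_1·v_2 = (-0.4364)·0 + (-0.8729)·3 + (-0.2182)·4 = -3.4915.
u_2 = v_2 + 3.4915·q_1 = (-1.5238, -0.0476, 3.2381).

u_2 = (-1.5238, -0.0476, 3.2381)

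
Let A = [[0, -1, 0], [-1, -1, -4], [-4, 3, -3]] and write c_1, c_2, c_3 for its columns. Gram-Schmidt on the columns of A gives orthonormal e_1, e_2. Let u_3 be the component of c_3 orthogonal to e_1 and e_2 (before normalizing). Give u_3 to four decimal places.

c_1 = (0, -1, -4); ‖c_1‖ = 4.1231, so e_1 = (0.0000, -0.2425, -0.9701).
e_1·c_2 = 0.0000·(-1) + (-0.2425)·(-1) + (-0.9701)·3 = -2.6679.
u_2 = c_2 + 2.6679·e_1 = (-1.0000, -1.6471, 0.4118).
‖u_2‖ = 1.9704, so e_2 = (-0.5075, -0.8359, 0.2090).
e_1·c_3 = 0.0000·0 + (-0.2425)·(-4) + (-0.9701)·(-3) = 3.8806; e_2·c_3 = (-0.5075)·0 + (-0.8359)·(-4) + 0.2090·(-3) = 2.7167.
u_3 = c_3 − 3.8806·e_1 − 2.7167·e_2 = (1.3788, -0.7879, 0.1970).

u_3 = (1.3788, -0.7879, 0.1970)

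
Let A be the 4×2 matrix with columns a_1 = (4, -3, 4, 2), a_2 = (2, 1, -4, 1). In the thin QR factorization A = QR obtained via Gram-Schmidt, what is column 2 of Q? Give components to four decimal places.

e_2 = (0.6230, 0.0890, -0.7120, 0.3115)

a_1 = (4, -3, 4, 2); ‖a_1‖ = 6.7082, so e_1 = (0.5963, -0.4472, 0.5963, 0.2981).
e_1·a_2 = 0.5963·2 + (-0.4472)·1 + 0.5963·(-4) + 0.2981·1 = -1.3416.
u_2 = a_2 + 1.3416·e_1 = (2.8000, 0.4000, -3.2000, 1.4000).
‖u_2‖ = 4.4944, so e_2 = (0.6230, 0.0890, -0.7120, 0.3115).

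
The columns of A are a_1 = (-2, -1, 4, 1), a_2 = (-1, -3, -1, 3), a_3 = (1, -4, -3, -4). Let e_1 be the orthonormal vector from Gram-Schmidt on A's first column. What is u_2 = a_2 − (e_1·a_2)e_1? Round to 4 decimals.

u_2 = (-0.6364, -2.8182, -1.7273, 2.8182)

e_1 = a_1/‖a_1‖ = (-2, -1, 4, 1)/4.6904 = (-0.4264, -0.2132, 0.8528, 0.2132).
r_{12} = e_1·a_2 = 0.8528.
u_2 = a_2 − 0.8528·e_1 = (-0.6364, -2.8182, -1.7273, 2.8182).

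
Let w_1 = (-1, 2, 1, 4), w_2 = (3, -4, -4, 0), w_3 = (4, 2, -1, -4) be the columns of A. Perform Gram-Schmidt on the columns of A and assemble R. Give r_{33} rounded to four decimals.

r_{33} = 4.8420

w_1 = (-1, 2, 1, 4); ‖w_1‖ = 4.6904, so q_1 = (-0.2132, 0.4264, 0.2132, 0.8528).
q_1·w_2 = (-0.2132)·3 + 0.4264·(-4) + 0.2132·(-4) + 0.8528·0 = -3.1980.
u_2 = w_2 + 3.1980·q_1 = (2.3182, -2.6364, -3.3182, 2.7273).
‖u_2‖ = 5.5473, so q_2 = (0.4179, -0.4753, -0.5982, 0.4916).
q_1·w_3 = (-0.2132)·4 + 0.4264·2 + 0.2132·(-1) + 0.8528·(-4) = -3.6244; q_2·w_3 = 0.4179·4 + (-0.4753)·2 + (-0.5982)·(-1) + 0.4916·(-4) = -0.6473.
u_3 = w_3 + 3.6244·q_1 + 0.6473·q_2 = (3.4978, 3.2378, -0.6145, -0.5908).
r_{33} = ‖u_3‖ = 4.8420.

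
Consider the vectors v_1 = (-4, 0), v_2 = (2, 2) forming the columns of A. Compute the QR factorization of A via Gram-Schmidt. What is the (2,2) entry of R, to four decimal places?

r_{22} = 2.0000

v_1 = (-4, 0); ‖v_1‖ = 4.0000, so q_1 = (-1.0000, 0.0000).
q_1·v_2 = (-1.0000)·2 + 0.0000·2 = -2.0000.
u_2 = v_2 + 2.0000·q_1 = (0.0000, 2.0000).
r_{22} = ‖u_2‖ = 2.0000.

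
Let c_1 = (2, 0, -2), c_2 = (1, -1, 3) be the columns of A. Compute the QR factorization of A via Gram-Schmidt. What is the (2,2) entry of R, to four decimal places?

q_1 = c_1/‖c_1‖ = (2, 0, -2)/2.8284 = (0.7071, 0.0000, -0.7071).
r_{12} = q_1·c_2 = -1.4142.
u_2 = c_2 + 1.4142·q_1 = (2.0000, -1.0000, 2.0000).
r_{22} = ‖u_2‖ = 3.0000.

r_{22} = 3.0000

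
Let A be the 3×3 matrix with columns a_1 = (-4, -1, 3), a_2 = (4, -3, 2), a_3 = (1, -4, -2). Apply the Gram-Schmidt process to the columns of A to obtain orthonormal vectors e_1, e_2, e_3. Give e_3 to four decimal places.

e_3 = (-0.2636, -0.7532, -0.6026)

e_1 = a_1/‖a_1‖ = (-4, -1, 3)/5.0990 = (-0.7845, -0.1961, 0.5883).
r_{12} = e_1·a_2 = -1.3728.
u_2 = a_2 + 1.3728·e_1 = (2.9231, -3.2692, 2.8077).
‖u_2‖ = 5.2072, so e_2 = (0.5613, -0.6278, 0.5392).
r_{13} = e_1·a_3 = -1.1767; r_{23} = e_2·a_3 = 1.9943.
u_3 = a_3 + 1.1767·e_1 − 1.9943·e_2 = (-1.0426, -2.9787, -2.3830).
‖u_3‖ = 3.9545, so e_3 = (-0.2636, -0.7532, -0.6026).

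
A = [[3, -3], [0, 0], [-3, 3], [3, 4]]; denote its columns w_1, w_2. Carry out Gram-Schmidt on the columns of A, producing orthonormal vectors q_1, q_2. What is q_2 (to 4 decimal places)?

q_2 = (-0.4082, 0.0000, 0.4082, 0.8165)

w_1 = (3, 0, -3, 3); ‖w_1‖ = 5.1962, so q_1 = (0.5774, 0.0000, -0.5774, 0.5774).
q_1·w_2 = 0.5774·(-3) + 0.0000·0 + (-0.5774)·3 + 0.5774·4 = -1.1547.
u_2 = w_2 + 1.1547·q_1 = (-2.3333, 0.0000, 2.3333, 4.6667).
‖u_2‖ = 5.7155, so q_2 = (-0.4082, 0.0000, 0.4082, 0.8165).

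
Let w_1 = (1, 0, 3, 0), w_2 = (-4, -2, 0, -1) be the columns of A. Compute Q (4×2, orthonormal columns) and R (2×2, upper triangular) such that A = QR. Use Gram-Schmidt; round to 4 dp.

w_1 = (1, 0, 3, 0); ‖w_1‖ = 3.1623, so e_1 = (0.3162, 0.0000, 0.9487, 0.0000).
e_1·w_2 = 0.3162·(-4) + 0.0000·(-2) + 0.9487·0 + 0.0000·(-1) = -1.2649.
u_2 = w_2 + 1.2649·e_1 = (-3.6000, -2.0000, 1.2000, -1.0000).
‖u_2‖ = 4.4045, so e_2 = (-0.8173, -0.4541, 0.2724, -0.2270).

Q = [[0.3162, -0.8173], [0.0000, -0.4541], [0.9487, 0.2724], [0.0000, -0.2270]], R = [[3.1623, -1.2649], [0.0000, 4.4045]]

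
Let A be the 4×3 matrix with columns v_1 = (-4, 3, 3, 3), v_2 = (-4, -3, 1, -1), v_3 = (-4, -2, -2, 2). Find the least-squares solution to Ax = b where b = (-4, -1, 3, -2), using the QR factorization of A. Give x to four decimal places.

x = (0.3158, 1.2105, -0.6053)

e_1 = v_1/‖v_1‖ = (-4, 3, 3, 3)/6.5574 = (-0.6100, 0.4575, 0.4575, 0.4575).
r_{12} = e_1·v_2 = 1.0675.
u_2 = v_2 − 1.0675·e_1 = (-3.3488, -3.4884, 0.5116, -1.4884).
‖u_2‖ = 5.0853, so e_2 = (-0.6585, -0.6860, 0.1006, -0.2927).
r_{13} = e_1·v_3 = 1.5250; r_{23} = e_2·v_3 = 3.2195.
u_3 = v_3 − 1.5250·e_1 − 3.2195·e_2 = (-0.9496, -0.4892, -3.0216, 2.2446).
‖u_3‖ = 3.9127, so e_3 = (-0.2427, -0.1250, -0.7722, 0.5737).
Qᵀb = (2.4400, 4.2073, -2.3682).
Back-substitute: x_3 = -2.3682/3.9127 = -0.6053.
x_2 = (4.2073 − 3.2195·(-0.6053))/5.0853 = 1.2105.
x_1 = (2.4400 − 1.0675·1.2105 − 1.5250·(-0.6053))/6.5574 = 0.3158.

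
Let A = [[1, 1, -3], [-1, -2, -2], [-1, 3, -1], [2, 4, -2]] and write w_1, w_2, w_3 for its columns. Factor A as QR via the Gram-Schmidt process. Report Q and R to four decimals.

e_1 = w_1/‖w_1‖ = (1, -1, -1, 2)/2.6458 = (0.3780, -0.3780, -0.3780, 0.7559).
r_{12} = e_1·w_2 = 3.0237.
u_2 = w_2 − 3.0237·e_1 = (-0.1429, -0.8571, 4.1429, 1.7143).
‖u_2‖ = 4.5670, so e_2 = (-0.0313, -0.1877, 0.9071, 0.3754).
r_{13} = e_1·w_3 = -1.5119; r_{23} = e_2·w_3 = -1.1887.
u_3 = w_3 + 1.5119·e_1 + 1.1887·e_2 = (-2.4658, -2.7945, -0.4932, -0.4110).
‖u_3‖ = 3.7817, so e_3 = (-0.6520, -0.7390, -0.1304, -0.1087).

Q = [[0.3780, -0.0313, -0.6520], [-0.3780, -0.1877, -0.7390], [-0.3780, 0.9071, -0.1304], [0.7559, 0.3754, -0.1087]], R = [[2.6458, 3.0237, -1.5119], [0.0000, 4.5670, -1.1887], [0.0000, 0.0000, 3.7817]]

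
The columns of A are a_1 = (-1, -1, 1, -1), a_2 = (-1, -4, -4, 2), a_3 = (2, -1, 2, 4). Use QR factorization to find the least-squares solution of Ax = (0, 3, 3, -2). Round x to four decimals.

a_1 = (-1, -1, 1, -1); ‖a_1‖ = 2.0000, so e_1 = (-0.5000, -0.5000, 0.5000, -0.5000).
e_1·a_2 = (-0.5000)·(-1) + (-0.5000)·(-4) + 0.5000·(-4) + (-0.5000)·2 = -0.5000.
u_2 = a_2 + 0.5000·e_1 = (-1.2500, -4.2500, -3.7500, 1.7500).
‖u_2‖ = 6.0622, so e_2 = (-0.2062, -0.7011, -0.6186, 0.2887).
e_1·a_3 = (-0.5000)·2 + (-0.5000)·(-1) + 0.5000·2 + (-0.5000)·4 = -1.5000; e_2·a_3 = (-0.2062)·2 + (-0.7011)·(-1) + (-0.6186)·2 + 0.2887·4 = 0.2062.
u_3 = a_3 + 1.5000·e_1 − 0.2062·e_2 = (1.2925, -1.6054, 2.8776, 3.1905).
‖u_3‖ = 4.7652, so e_3 = (0.2712, -0.3369, 0.6039, 0.6695).
Qᵀb = (1.0000, -4.5363, -0.5382).
Back-substitute: x_3 = -0.5382/4.7652 = -0.1129.
x_2 = (-4.5363 − 0.2062·(-0.1129))/6.0622 = -0.7445.
x_1 = (1.0000 + 0.5000·(-0.7445) + 1.5000·(-0.1129))/2.0000 = 0.2292.

x = (0.2292, -0.7445, -0.1129)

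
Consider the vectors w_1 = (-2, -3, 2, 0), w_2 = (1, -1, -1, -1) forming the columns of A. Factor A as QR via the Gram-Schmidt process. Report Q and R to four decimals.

w_1 = (-2, -3, 2, 0); ‖w_1‖ = 4.1231, so e_1 = (-0.4851, -0.7276, 0.4851, 0.0000).
e_1·w_2 = (-0.4851)·1 + (-0.7276)·(-1) + 0.4851·(-1) + 0.0000·(-1) = -0.2425.
u_2 = w_2 + 0.2425·e_1 = (0.8824, -1.1765, -0.8824, -1.0000).
‖u_2‖ = 1.9852, so e_2 = (0.4445, -0.5926, -0.4445, -0.5037).

Q = [[-0.4851, 0.4445], [-0.7276, -0.5926], [0.4851, -0.4445], [0.0000, -0.5037]], R = [[4.1231, -0.2425], [0.0000, 1.9852]]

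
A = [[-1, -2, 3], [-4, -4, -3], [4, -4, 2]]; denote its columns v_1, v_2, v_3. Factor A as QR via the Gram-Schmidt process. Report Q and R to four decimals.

v_1 = (-1, -4, 4); ‖v_1‖ = 5.7446, so e_1 = (-0.1741, -0.6963, 0.6963).
e_1·v_2 = (-0.1741)·(-2) + (-0.6963)·(-4) + 0.6963·(-4) = 0.3482.
u_2 = v_2 − 0.3482·e_1 = (-1.9394, -3.7576, -4.2424).
‖u_2‖ = 5.9899, so e_2 = (-0.3238, -0.6273, -0.7083).
e_1·v_3 = (-0.1741)·3 + (-0.6963)·(-3) + 0.6963·2 = 2.9593; e_2·v_3 = (-0.3238)·3 + (-0.6273)·(-3) + (-0.7083)·2 = -0.5059.
u_3 = v_3 − 2.9593·e_1 + 0.5059·e_2 = (3.3514, -1.2568, -0.4189).
‖u_3‖ = 3.6037, so e_3 = (0.9300, -0.3487, -0.1162).

Q = [[-0.1741, -0.3238, 0.9300], [-0.6963, -0.6273, -0.3487], [0.6963, -0.7083, -0.1162]], R = [[5.7446, 0.3482, 2.9593], [0.0000, 5.9899, -0.5059], [0.0000, 0.0000, 3.6037]]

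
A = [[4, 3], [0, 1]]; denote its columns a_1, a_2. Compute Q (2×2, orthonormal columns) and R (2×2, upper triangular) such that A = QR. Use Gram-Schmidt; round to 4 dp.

Q = [[1.0000, 0.0000], [0.0000, 1.0000]], R = [[4.0000, 3.0000], [0.0000, 1.0000]]

a_1 = (4, 0); ‖a_1‖ = 4.0000, so q_1 = (1.0000, 0.0000).
q_1·a_2 = 1.0000·3 + 0.0000·1 = 3.0000.
u_2 = a_2 − 3.0000·q_1 = (0.0000, 1.0000).
‖u_2‖ = 1.0000, so q_2 = (0.0000, 1.0000).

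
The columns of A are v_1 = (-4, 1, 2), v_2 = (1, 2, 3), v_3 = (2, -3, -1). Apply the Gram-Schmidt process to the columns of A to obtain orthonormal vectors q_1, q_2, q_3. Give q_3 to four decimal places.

q_1 = v_1/‖v_1‖ = (-4, 1, 2)/4.5826 = (-0.8729, 0.2182, 0.4364).
r_{12} = q_1·v_2 = 0.8729.
u_2 = v_2 − 0.8729·q_1 = (1.7619, 1.8095, 2.6190).
‖u_2‖ = 3.6384, so q_2 = (0.4843, 0.4973, 0.7198).
r_{13} = q_1·v_3 = -2.8368; r_{23} = q_2·v_3 = -1.2433.
u_3 = v_3 + 2.8368·q_1 + 1.2433·q_2 = (0.1259, -1.7626, 1.1331).
‖u_3‖ = 2.0992, so q_3 = (0.0600, -0.8397, 0.5398).

q_3 = (0.0600, -0.8397, 0.5398)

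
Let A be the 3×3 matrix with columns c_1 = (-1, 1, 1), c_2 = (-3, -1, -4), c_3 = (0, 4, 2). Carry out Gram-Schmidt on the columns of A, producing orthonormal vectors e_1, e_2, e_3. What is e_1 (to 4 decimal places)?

e_1 = (-0.5774, 0.5774, 0.5774)

c_1 = (-1, 1, 1); ‖c_1‖ = 1.7321, so e_1 = (-0.5774, 0.5774, 0.5774).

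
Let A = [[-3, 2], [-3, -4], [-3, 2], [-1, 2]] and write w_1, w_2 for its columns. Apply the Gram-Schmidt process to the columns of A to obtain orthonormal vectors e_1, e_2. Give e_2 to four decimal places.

e_2 = (0.3383, -0.7985, 0.3383, 0.3654)

e_1 = w_1/‖w_1‖ = (-3, -3, -3, -1)/5.2915 = (-0.5669, -0.5669, -0.5669, -0.1890).
r_{12} = e_1·w_2 = -0.3780.
u_2 = w_2 + 0.3780·e_1 = (1.7857, -4.2143, 1.7857, 1.9286).
‖u_2‖ = 5.2780, so e_2 = (0.3383, -0.7985, 0.3383, 0.3654).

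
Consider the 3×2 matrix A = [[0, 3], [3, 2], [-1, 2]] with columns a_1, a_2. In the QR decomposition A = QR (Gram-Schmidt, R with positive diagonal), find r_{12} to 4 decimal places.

r_{12} = 1.2649

a_1 = (0, 3, -1); ‖a_1‖ = 3.1623, so q_1 = (0.0000, 0.9487, -0.3162).
r_{12} = q_1·a_2 = 1.2649.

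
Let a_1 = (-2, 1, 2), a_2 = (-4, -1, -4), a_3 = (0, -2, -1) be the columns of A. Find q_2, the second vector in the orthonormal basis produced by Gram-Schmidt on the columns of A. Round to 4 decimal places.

a_1 = (-2, 1, 2); ‖a_1‖ = 3.0000, so q_1 = (-0.6667, 0.3333, 0.6667).
q_1·a_2 = (-0.6667)·(-4) + 0.3333·(-1) + 0.6667·(-4) = -0.3333.
u_2 = a_2 + 0.3333·q_1 = (-4.2222, -0.8889, -3.7778).
‖u_2‖ = 5.7349, so q_2 = (-0.7362, -0.1550, -0.6587).

q_2 = (-0.7362, -0.1550, -0.6587)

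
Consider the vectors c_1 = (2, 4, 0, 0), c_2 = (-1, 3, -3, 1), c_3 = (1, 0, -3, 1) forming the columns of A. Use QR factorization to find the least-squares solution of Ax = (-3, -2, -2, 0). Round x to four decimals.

x = (-1.0571, 0.7429, -0.1429)

c_1 = (2, 4, 0, 0); ‖c_1‖ = 4.4721, so e_1 = (0.4472, 0.8944, 0.0000, 0.0000).
e_1·c_2 = 0.4472·(-1) + 0.8944·3 + 0.0000·(-3) + 0.0000·1 = 2.2361.
u_2 = c_2 − 2.2361·e_1 = (-2.0000, 1.0000, -3.0000, 1.0000).
‖u_2‖ = 3.8730, so e_2 = (-0.5164, 0.2582, -0.7746, 0.2582).
e_1·c_3 = 0.4472·1 + 0.8944·0 + 0.0000·(-3) + 0.0000·1 = 0.4472; e_2·c_3 = (-0.5164)·1 + 0.2582·0 + (-0.7746)·(-3) + 0.2582·1 = 2.0656.
u_3 = c_3 − 0.4472·e_1 − 2.0656·e_2 = (1.8667, -0.9333, -1.4000, 0.4667).
‖u_3‖ = 2.5560, so e_3 = (0.7303, -0.3651, -0.5477, 0.1826).
Qᵀb = (-3.1305, 2.5820, -0.3651).
Back-substitute: x_3 = -0.3651/2.5560 = -0.1429.
x_2 = (2.5820 − 2.0656·(-0.1429))/3.8730 = 0.7429.
x_1 = (-3.1305 − 2.2361·0.7429 − 0.4472·(-0.1429))/4.4721 = -1.0571.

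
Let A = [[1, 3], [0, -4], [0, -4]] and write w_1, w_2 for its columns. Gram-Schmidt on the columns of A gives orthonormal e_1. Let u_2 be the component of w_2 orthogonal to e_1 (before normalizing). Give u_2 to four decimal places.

u_2 = (0.0000, -4.0000, -4.0000)

w_1 = (1, 0, 0); ‖w_1‖ = 1.0000, so e_1 = (1.0000, 0.0000, 0.0000).
e_1·w_2 = 1.0000·3 + 0.0000·(-4) + 0.0000·(-4) = 3.0000.
u_2 = w_2 − 3.0000·e_1 = (0.0000, -4.0000, -4.0000).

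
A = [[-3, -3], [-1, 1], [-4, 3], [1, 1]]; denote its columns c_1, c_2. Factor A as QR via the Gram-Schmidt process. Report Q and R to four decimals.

Q = [[-0.5774, -0.7516], [-0.1925, 0.2004], [-0.7698, 0.5763], [0.1925, 0.2505]], R = [[5.1962, -0.5774], [0.0000, 4.4347]]

e_1 = c_1/‖c_1‖ = (-3, -1, -4, 1)/5.1962 = (-0.5774, -0.1925, -0.7698, 0.1925).
r_{12} = e_1·c_2 = -0.5774.
u_2 = c_2 + 0.5774·e_1 = (-3.3333, 0.8889, 2.5556, 1.1111).
‖u_2‖ = 4.4347, so e_2 = (-0.7516, 0.2004, 0.5763, 0.2505).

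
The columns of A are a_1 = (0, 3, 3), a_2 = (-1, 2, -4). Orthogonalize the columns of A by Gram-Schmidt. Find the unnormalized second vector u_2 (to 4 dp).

q_1 = a_1/‖a_1‖ = (0, 3, 3)/4.2426 = (0.0000, 0.7071, 0.7071).
r_{12} = q_1·a_2 = -1.4142.
u_2 = a_2 + 1.4142·q_1 = (-1.0000, 3.0000, -3.0000).

u_2 = (-1.0000, 3.0000, -3.0000)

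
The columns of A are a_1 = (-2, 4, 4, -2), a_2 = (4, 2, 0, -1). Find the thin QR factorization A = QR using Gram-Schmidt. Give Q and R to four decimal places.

Q = [[-0.3162, 0.8968], [0.6325, 0.3937], [0.6325, -0.0437], [-0.3162, -0.1969]], R = [[6.3246, 0.3162], [0.0000, 4.5717]]

a_1 = (-2, 4, 4, -2); ‖a_1‖ = 6.3246, so q_1 = (-0.3162, 0.6325, 0.6325, -0.3162).
q_1·a_2 = (-0.3162)·4 + 0.6325·2 + 0.6325·0 + (-0.3162)·(-1) = 0.3162.
u_2 = a_2 − 0.3162·q_1 = (4.1000, 1.8000, -0.2000, -0.9000).
‖u_2‖ = 4.5717, so q_2 = (0.8968, 0.3937, -0.0437, -0.1969).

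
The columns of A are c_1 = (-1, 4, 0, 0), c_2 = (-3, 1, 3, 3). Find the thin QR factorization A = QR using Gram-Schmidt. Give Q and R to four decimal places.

Q = [[-0.2425, -0.5164], [0.9701, -0.1291], [0.0000, 0.5986], [0.0000, 0.5986]], R = [[4.1231, 1.6977], [0.0000, 5.0118]]

e_1 = c_1/‖c_1‖ = (-1, 4, 0, 0)/4.1231 = (-0.2425, 0.9701, 0.0000, 0.0000).
r_{12} = e_1·c_2 = 1.6977.
u_2 = c_2 − 1.6977·e_1 = (-2.5882, -0.6471, 3.0000, 3.0000).
‖u_2‖ = 5.0118, so e_2 = (-0.5164, -0.1291, 0.5986, 0.5986).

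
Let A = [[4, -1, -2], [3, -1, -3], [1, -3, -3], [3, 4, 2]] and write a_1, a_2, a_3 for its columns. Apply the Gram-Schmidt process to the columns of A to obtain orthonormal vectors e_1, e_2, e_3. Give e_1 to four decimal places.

e_1 = a_1/‖a_1‖ = (4, 3, 1, 3)/5.9161 = (0.6761, 0.5071, 0.1690, 0.5071).

e_1 = (0.6761, 0.5071, 0.1690, 0.5071)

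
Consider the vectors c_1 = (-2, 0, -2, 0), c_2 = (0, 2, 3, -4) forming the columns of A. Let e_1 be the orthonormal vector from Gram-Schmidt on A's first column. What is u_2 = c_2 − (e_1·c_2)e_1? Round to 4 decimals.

u_2 = (-1.5000, 2.0000, 1.5000, -4.0000)

c_1 = (-2, 0, -2, 0); ‖c_1‖ = 2.8284, so e_1 = (-0.7071, 0.0000, -0.7071, 0.0000).
e_1·c_2 = (-0.7071)·0 + 0.0000·2 + (-0.7071)·3 + 0.0000·(-4) = -2.1213.
u_2 = c_2 + 2.1213·e_1 = (-1.5000, 2.0000, 1.5000, -4.0000).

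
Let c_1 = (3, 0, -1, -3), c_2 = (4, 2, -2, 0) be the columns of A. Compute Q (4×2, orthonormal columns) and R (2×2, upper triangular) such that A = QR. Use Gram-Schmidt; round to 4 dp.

e_1 = c_1/‖c_1‖ = (3, 0, -1, -3)/4.3589 = (0.6882, 0.0000, -0.2294, -0.6882).
r_{12} = e_1·c_2 = 3.2118.
u_2 = c_2 − 3.2118·e_1 = (1.7895, 2.0000, -1.2632, 2.2105).
‖u_2‖ = 3.6992, so e_2 = (0.4837, 0.5407, -0.3415, 0.5976).

Q = [[0.6882, 0.4837], [0.0000, 0.5407], [-0.2294, -0.3415], [-0.6882, 0.5976]], R = [[4.3589, 3.2118], [0.0000, 3.6992]]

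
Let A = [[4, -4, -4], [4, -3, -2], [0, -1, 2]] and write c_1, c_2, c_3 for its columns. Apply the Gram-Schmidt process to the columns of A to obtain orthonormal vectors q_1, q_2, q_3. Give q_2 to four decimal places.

q_1 = c_1/‖c_1‖ = (4, 4, 0)/5.6569 = (0.7071, 0.7071, 0.0000).
r_{12} = q_1·c_2 = -4.9497.
u_2 = c_2 + 4.9497·q_1 = (-0.5000, 0.5000, -1.0000).
‖u_2‖ = 1.2247, so q_2 = (-0.4082, 0.4082, -0.8165).

q_2 = (-0.4082, 0.4082, -0.8165)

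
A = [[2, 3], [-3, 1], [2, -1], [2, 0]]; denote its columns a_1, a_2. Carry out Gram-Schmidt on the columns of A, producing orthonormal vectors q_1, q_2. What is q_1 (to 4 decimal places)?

a_1 = (2, -3, 2, 2); ‖a_1‖ = 4.5826, so q_1 = (0.4364, -0.6547, 0.4364, 0.4364).

q_1 = (0.4364, -0.6547, 0.4364, 0.4364)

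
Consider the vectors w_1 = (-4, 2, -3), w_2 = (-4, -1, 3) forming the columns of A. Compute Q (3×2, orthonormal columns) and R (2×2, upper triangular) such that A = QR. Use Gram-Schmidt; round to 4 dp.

w_1 = (-4, 2, -3); ‖w_1‖ = 5.3852, so q_1 = (-0.7428, 0.3714, -0.5571).
q_1·w_2 = (-0.7428)·(-4) + 0.3714·(-1) + (-0.5571)·3 = 0.9285.
u_2 = w_2 − 0.9285·q_1 = (-3.3103, -1.3448, 3.5172).
‖u_2‖ = 5.0138, so q_2 = (-0.6603, -0.2682, 0.7015).

Q = [[-0.7428, -0.6603], [0.3714, -0.2682], [-0.5571, 0.7015]], R = [[5.3852, 0.9285], [0.0000, 5.0138]]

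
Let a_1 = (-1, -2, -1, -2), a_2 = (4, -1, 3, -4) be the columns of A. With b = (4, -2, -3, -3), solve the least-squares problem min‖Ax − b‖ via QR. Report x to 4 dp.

x = (0.7664, 0.4453)

a_1 = (-1, -2, -1, -2); ‖a_1‖ = 3.1623, so q_1 = (-0.3162, -0.6325, -0.3162, -0.6325).
q_1·a_2 = (-0.3162)·4 + (-0.6325)·(-1) + (-0.3162)·3 + (-0.6325)·(-4) = 0.9487.
u_2 = a_2 − 0.9487·q_1 = (4.3000, -0.4000, 3.3000, -3.4000).
‖u_2‖ = 6.4109, so q_2 = (0.6707, -0.0624, 0.5147, -0.5303).
Qᵀb = (2.8460, 2.8545).
Back-substitute: x_2 = 2.8545/6.4109 = 0.4453.
x_1 = (2.8460 − 0.9487·0.4453)/3.1623 = 0.7664.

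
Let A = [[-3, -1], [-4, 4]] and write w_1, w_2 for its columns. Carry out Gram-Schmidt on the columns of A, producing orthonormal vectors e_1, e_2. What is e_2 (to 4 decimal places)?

w_1 = (-3, -4); ‖w_1‖ = 5.0000, so e_1 = (-0.6000, -0.8000).
e_1·w_2 = (-0.6000)·(-1) + (-0.8000)·4 = -2.6000.
u_2 = w_2 + 2.6000·e_1 = (-2.5600, 1.9200).
‖u_2‖ = 3.2000, so e_2 = (-0.8000, 0.6000).

e_2 = (-0.8000, 0.6000)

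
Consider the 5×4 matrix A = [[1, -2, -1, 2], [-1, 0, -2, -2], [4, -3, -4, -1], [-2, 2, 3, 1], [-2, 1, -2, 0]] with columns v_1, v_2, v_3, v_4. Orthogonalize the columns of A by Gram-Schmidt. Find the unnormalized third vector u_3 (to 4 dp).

e_1 = v_1/‖v_1‖ = (1, -1, 4, -2, -2)/5.0990 = (0.1961, -0.1961, 0.7845, -0.3922, -0.3922).
r_{12} = e_1·v_2 = -3.9223.
u_2 = v_2 + 3.9223·e_1 = (-1.2308, -0.7692, 0.0769, 0.4615, -0.5385).
‖u_2‖ = 1.6172, so e_2 = (-0.7610, -0.4757, 0.0476, 0.2854, -0.3330).
r_{13} = e_1·v_3 = -3.3340; r_{23} = e_2·v_3 = 3.0442.
u_3 = v_3 + 3.3340·e_1 − 3.0442·e_2 = (1.9706, -1.2059, -1.5294, 0.8235, -2.2941).

u_3 = (1.9706, -1.2059, -1.5294, 0.8235, -2.2941)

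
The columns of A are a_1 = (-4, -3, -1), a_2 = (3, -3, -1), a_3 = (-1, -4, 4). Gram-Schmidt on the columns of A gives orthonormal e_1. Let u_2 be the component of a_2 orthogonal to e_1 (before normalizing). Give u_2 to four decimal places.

a_1 = (-4, -3, -1); ‖a_1‖ = 5.0990, so e_1 = (-0.7845, -0.5883, -0.1961).
e_1·a_2 = (-0.7845)·3 + (-0.5883)·(-3) + (-0.1961)·(-1) = -0.3922.
u_2 = a_2 + 0.3922·e_1 = (2.6923, -3.2308, -1.0769).

u_2 = (2.6923, -3.2308, -1.0769)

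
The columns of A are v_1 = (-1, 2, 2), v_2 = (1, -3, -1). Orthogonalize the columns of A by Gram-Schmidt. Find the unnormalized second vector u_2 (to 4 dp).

u_2 = (0.0000, -1.0000, 1.0000)

v_1 = (-1, 2, 2); ‖v_1‖ = 3.0000, so e_1 = (-0.3333, 0.6667, 0.6667).
e_1·v_2 = (-0.3333)·1 + 0.6667·(-3) + 0.6667·(-1) = -3.0000.
u_2 = v_2 + 3.0000·e_1 = (0.0000, -1.0000, 1.0000).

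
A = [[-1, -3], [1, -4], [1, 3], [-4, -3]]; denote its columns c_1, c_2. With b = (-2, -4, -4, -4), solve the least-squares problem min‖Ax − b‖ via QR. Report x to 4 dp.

c_1 = (-1, 1, 1, -4); ‖c_1‖ = 4.3589, so e_1 = (-0.2294, 0.2294, 0.2294, -0.9177).
e_1·c_2 = (-0.2294)·(-3) + 0.2294·(-4) + 0.2294·3 + (-0.9177)·(-3) = 3.2118.
u_2 = c_2 − 3.2118·e_1 = (-2.2632, -4.7368, 2.2632, -0.0526).
‖u_2‖ = 5.7170, so e_2 = (-0.3959, -0.8286, 0.3959, -0.0092).
Qᵀb = (2.2942, 2.5593).
Back-substitute: x_2 = 2.5593/5.7170 = 0.4477.
x_1 = (2.2942 − 3.2118·0.4477)/4.3589 = 0.1965.

x = (0.1965, 0.4477)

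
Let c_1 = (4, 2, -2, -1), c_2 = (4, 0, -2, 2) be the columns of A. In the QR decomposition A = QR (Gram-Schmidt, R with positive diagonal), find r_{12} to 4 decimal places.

r_{12} = 3.6000

c_1 = (4, 2, -2, -1); ‖c_1‖ = 5.0000, so q_1 = (0.8000, 0.4000, -0.4000, -0.2000).
r_{12} = q_1·c_2 = 3.6000.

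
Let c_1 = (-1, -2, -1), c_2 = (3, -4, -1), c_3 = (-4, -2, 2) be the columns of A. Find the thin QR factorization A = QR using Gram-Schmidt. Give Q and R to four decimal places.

Q = [[-0.4082, 0.8944, -0.1826], [-0.8165, -0.4472, -0.3651], [-0.4082, 0.0000, 0.9129]], R = [[2.4495, 2.4495, 2.4495], [0.0000, 4.4721, -2.6833], [0.0000, 0.0000, 3.2863]]

c_1 = (-1, -2, -1); ‖c_1‖ = 2.4495, so q_1 = (-0.4082, -0.8165, -0.4082).
q_1·c_2 = (-0.4082)·3 + (-0.8165)·(-4) + (-0.4082)·(-1) = 2.4495.
u_2 = c_2 − 2.4495·q_1 = (4.0000, -2.0000, 0.0000).
‖u_2‖ = 4.4721, so q_2 = (0.8944, -0.4472, 0.0000).
q_1·c_3 = (-0.4082)·(-4) + (-0.8165)·(-2) + (-0.4082)·2 = 2.4495; q_2·c_3 = 0.8944·(-4) + (-0.4472)·(-2) + 0.0000·2 = -2.6833.
u_3 = c_3 − 2.4495·q_1 + 2.6833·q_2 = (-0.6000, -1.2000, 3.0000).
‖u_3‖ = 3.2863, so q_3 = (-0.1826, -0.3651, 0.9129).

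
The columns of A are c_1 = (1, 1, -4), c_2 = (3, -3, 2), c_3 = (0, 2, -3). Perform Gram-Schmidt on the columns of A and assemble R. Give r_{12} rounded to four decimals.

c_1 = (1, 1, -4); ‖c_1‖ = 4.2426, so e_1 = (0.2357, 0.2357, -0.9428).
r_{12} = e_1·c_2 = -1.8856.

r_{12} = -1.8856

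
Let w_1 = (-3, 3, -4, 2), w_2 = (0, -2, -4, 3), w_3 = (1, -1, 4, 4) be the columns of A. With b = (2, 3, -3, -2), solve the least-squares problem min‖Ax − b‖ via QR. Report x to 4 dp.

x = (0.1237, -0.1078, -0.5730)

w_1 = (-3, 3, -4, 2); ‖w_1‖ = 6.1644, so q_1 = (-0.4867, 0.4867, -0.6489, 0.3244).
q_1·w_2 = (-0.4867)·0 + 0.4867·(-2) + (-0.6489)·(-4) + 0.3244·3 = 2.5955.
u_2 = w_2 − 2.5955·q_1 = (1.2632, -3.2632, -2.3158, 2.1579).
‖u_2‖ = 4.7184, so q_2 = (0.2677, -0.6916, -0.4908, 0.4573).
q_1·w_3 = (-0.4867)·1 + 0.4867·(-1) + (-0.6489)·4 + 0.3244·4 = -2.2711; q_2·w_3 = 0.2677·1 + (-0.6916)·(-1) + (-0.4908)·4 + 0.4573·4 = 0.8254.
u_3 = w_3 + 2.2711·q_1 − 0.8254·q_2 = (-0.3262, 0.6761, 2.9314, 4.3593).
‖u_3‖ = 5.3067, so q_3 = (-0.0615, 0.1274, 0.5524, 0.8215).
Qᵀb = (1.7844, -0.9816, -3.0409).
Back-substitute: x_3 = -3.0409/5.3067 = -0.5730.
x_2 = (-0.9816 − 0.8254·(-0.5730))/4.7184 = -0.1078.
x_1 = (1.7844 − 2.5955·(-0.1078) + 2.2711·(-0.5730))/6.1644 = 0.1237.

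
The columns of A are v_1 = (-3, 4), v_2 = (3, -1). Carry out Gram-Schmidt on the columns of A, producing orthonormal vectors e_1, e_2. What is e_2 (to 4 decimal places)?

e_2 = (0.8000, 0.6000)

v_1 = (-3, 4); ‖v_1‖ = 5.0000, so e_1 = (-0.6000, 0.8000).
e_1·v_2 = (-0.6000)·3 + 0.8000·(-1) = -2.6000.
u_2 = v_2 + 2.6000·e_1 = (1.4400, 1.0800).
‖u_2‖ = 1.8000, so e_2 = (0.8000, 0.6000).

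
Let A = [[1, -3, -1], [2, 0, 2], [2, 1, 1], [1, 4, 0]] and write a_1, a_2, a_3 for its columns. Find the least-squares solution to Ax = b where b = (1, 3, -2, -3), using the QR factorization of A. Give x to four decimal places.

x = (-0.4755, -0.8211, 1.4436)

a_1 = (1, 2, 2, 1); ‖a_1‖ = 3.1623, so q_1 = (0.3162, 0.6325, 0.6325, 0.3162).
q_1·a_2 = 0.3162·(-3) + 0.6325·0 + 0.6325·1 + 0.3162·4 = 0.9487.
u_2 = a_2 − 0.9487·q_1 = (-3.3000, -0.6000, 0.4000, 3.7000).
‖u_2‖ = 5.0100, so q_2 = (-0.6587, -0.1198, 0.0798, 0.7385).
q_1·a_3 = 0.3162·(-1) + 0.6325·2 + 0.6325·1 + 0.3162·0 = 1.5811; q_2·a_3 = (-0.6587)·(-1) + (-0.1198)·2 + 0.0798·1 + 0.7385·0 = 0.4990.
u_3 = a_3 − 1.5811·q_1 − 0.4990·q_2 = (-1.1713, 1.0598, -0.0398, -0.8685).
‖u_3‖ = 1.8031, so q_3 = (-0.6496, 0.5878, -0.0221, -0.4817).
Qᵀb = (0.0000, -3.3932, 2.6029).
Back-substitute: x_3 = 2.6029/1.8031 = 1.4436.
x_2 = (-3.3932 − 0.4990·1.4436)/5.0100 = -0.8211.
x_1 = (0.0000 − 0.9487·(-0.8211) − 1.5811·1.4436)/3.1623 = -0.4755.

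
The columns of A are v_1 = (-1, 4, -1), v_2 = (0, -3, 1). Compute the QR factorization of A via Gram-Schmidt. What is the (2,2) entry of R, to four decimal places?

r_{22} = 0.7817

q_1 = v_1/‖v_1‖ = (-1, 4, -1)/4.2426 = (-0.2357, 0.9428, -0.2357).
r_{12} = q_1·v_2 = -3.0641.
u_2 = v_2 + 3.0641·q_1 = (-0.7222, -0.1111, 0.2778).
r_{22} = ‖u_2‖ = 0.7817.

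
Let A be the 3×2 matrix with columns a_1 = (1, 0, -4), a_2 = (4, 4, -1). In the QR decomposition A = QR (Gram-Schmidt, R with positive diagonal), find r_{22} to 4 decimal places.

a_1 = (1, 0, -4); ‖a_1‖ = 4.1231, so q_1 = (0.2425, 0.0000, -0.9701).
q_1·a_2 = 0.2425·4 + 0.0000·4 + (-0.9701)·(-1) = 1.9403.
u_2 = a_2 − 1.9403·q_1 = (3.5294, 4.0000, 0.8824).
r_{22} = ‖u_2‖ = 5.4070.

r_{22} = 5.4070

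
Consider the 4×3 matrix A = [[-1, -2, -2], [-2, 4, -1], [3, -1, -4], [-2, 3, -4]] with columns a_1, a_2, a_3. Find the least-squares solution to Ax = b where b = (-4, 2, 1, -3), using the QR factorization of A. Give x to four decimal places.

a_1 = (-1, -2, 3, -2); ‖a_1‖ = 4.2426, so q_1 = (-0.2357, -0.4714, 0.7071, -0.4714).
q_1·a_2 = (-0.2357)·(-2) + (-0.4714)·4 + 0.7071·(-1) + (-0.4714)·3 = -3.5355.
u_2 = a_2 + 3.5355·q_1 = (-2.8333, 2.3333, 1.5000, 1.3333).
‖u_2‖ = 4.1833, so q_2 = (-0.6773, 0.5578, 0.3586, 0.3187).
q_1·a_3 = (-0.2357)·(-2) + (-0.4714)·(-1) + 0.7071·(-4) + (-0.4714)·(-4) = 0.0000; q_2·a_3 = (-0.6773)·(-2) + 0.5578·(-1) + 0.3586·(-4) + 0.3187·(-4) = -1.9124.
u_3 = a_3 − 0.0000·q_1 + 1.9124·q_2 = (-3.2952, 0.0667, -3.3143, -3.3905).
‖u_3‖ = 5.7743, so q_3 = (-0.5707, 0.0115, -0.5740, -0.5872).
Qᵀb = (2.1213, 3.2271, 3.4933).
Back-substitute: x_3 = 3.4933/5.7743 = 0.6050.
x_2 = (3.2271 + 1.9124·0.6050)/4.1833 = 1.0480.
x_1 = (2.1213 + 3.5355·1.0480 − 0.0000·0.6050)/4.2426 = 1.3733.

x = (1.3733, 1.0480, 0.6050)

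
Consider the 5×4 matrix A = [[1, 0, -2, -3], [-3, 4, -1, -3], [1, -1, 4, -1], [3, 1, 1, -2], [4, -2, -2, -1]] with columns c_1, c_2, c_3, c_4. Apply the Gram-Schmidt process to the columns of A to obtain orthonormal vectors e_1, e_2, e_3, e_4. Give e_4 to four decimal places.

e_4 = (-0.7280, -0.2609, -0.5521, 0.2961, -0.0977)

c_1 = (1, -3, 1, 3, 4); ‖c_1‖ = 6.0000, so e_1 = (0.1667, -0.5000, 0.1667, 0.5000, 0.6667).
e_1·c_2 = 0.1667·0 + (-0.5000)·4 + 0.1667·(-1) + 0.5000·1 + 0.6667·(-2) = -3.0000.
u_2 = c_2 + 3.0000·e_1 = (0.5000, 2.5000, -0.5000, 2.5000, 0.0000).
‖u_2‖ = 3.6056, so e_2 = (0.1387, 0.6934, -0.1387, 0.6934, 0.0000).
e_1·c_3 = 0.1667·(-2) + (-0.5000)·(-1) + 0.1667·4 + 0.5000·1 + 0.6667·(-2) = 0.0000; e_2·c_3 = 0.1387·(-2) + 0.6934·(-1) + (-0.1387)·4 + 0.6934·1 + 0.0000·(-2) = -0.8321.
u_3 = c_3 + 0.0000·e_1 + 0.8321·e_2 = (-1.8846, -0.4231, 3.8846, 1.5769, -2.0000).
‖u_3‖ = 5.0307, so e_3 = (-0.3746, -0.0841, 0.7722, 0.3135, -0.3976).
e_1·c_4 = 0.1667·(-3) + (-0.5000)·(-3) + 0.1667·(-1) + 0.5000·(-2) + 0.6667·(-1) = -0.8333; e_2·c_4 = 0.1387·(-3) + 0.6934·(-3) + (-0.1387)·(-1) + 0.6934·(-2) + 0.0000·(-1) = -3.7442; e_3·c_4 = (-0.3746)·(-3) + (-0.0841)·(-3) + 0.7722·(-1) + 0.3135·(-2) + (-0.3976)·(-1) = 0.3746.
u_4 = c_4 + 0.8333·e_1 + 3.7442·e_2 − 0.3746·e_3 = (-2.2015, -0.7890, -1.6696, 0.8954, -0.2955).
‖u_4‖ = 3.0242, so e_4 = (-0.7280, -0.2609, -0.5521, 0.2961, -0.0977).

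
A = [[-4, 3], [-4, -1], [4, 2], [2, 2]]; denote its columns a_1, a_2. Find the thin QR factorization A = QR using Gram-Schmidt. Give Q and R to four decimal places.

a_1 = (-4, -4, 4, 2); ‖a_1‖ = 7.2111, so e_1 = (-0.5547, -0.5547, 0.5547, 0.2774).
e_1·a_2 = (-0.5547)·3 + (-0.5547)·(-1) + 0.5547·2 + 0.2774·2 = 0.5547.
u_2 = a_2 − 0.5547·e_1 = (3.3077, -0.6923, 1.6923, 1.8462).
‖u_2‖ = 4.2062, so e_2 = (0.7864, -0.1646, 0.4023, 0.4389).

Q = [[-0.5547, 0.7864], [-0.5547, -0.1646], [0.5547, 0.4023], [0.2774, 0.4389]], R = [[7.2111, 0.5547], [0.0000, 4.2062]]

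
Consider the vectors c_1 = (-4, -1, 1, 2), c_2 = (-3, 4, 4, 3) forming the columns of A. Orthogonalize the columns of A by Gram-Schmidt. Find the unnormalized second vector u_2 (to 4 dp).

u_2 = (0.2727, 4.8182, 3.1818, 1.3636)

c_1 = (-4, -1, 1, 2); ‖c_1‖ = 4.6904, so q_1 = (-0.8528, -0.2132, 0.2132, 0.4264).
q_1·c_2 = (-0.8528)·(-3) + (-0.2132)·4 + 0.2132·4 + 0.4264·3 = 3.8376.
u_2 = c_2 − 3.8376·q_1 = (0.2727, 4.8182, 3.1818, 1.3636).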